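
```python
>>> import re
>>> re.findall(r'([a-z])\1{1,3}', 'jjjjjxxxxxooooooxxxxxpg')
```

['j', 'x', 'o', 'o', 'x']

`\1` is not a pattern — it's the concrete string captured by group 1, re-applied verbatim.
`findall` collects group 1 from each match (5 total).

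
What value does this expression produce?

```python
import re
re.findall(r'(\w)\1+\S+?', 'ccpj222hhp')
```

['c', '2']

After group 1 captures some text, `\1` only succeeds where that same text appears again.
Walking the string: at [0:3] match 'ccp', group 1 = 'c'; at [4:8] match '222h', group 1 = '2'.
One capturing group, so `findall` returns just the captured substring from each match — 2 in all.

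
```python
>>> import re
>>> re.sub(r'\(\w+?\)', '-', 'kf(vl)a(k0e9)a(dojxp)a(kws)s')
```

'kf-a-a-a-s'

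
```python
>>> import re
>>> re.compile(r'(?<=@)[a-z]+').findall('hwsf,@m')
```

['m']

Because the assertion is zero-width, the text it checks is not consumed and won't appear in the result.
Walking the string: at [6:7] → 'm'.
No capturing groups, so `findall` returns the 1 full match string.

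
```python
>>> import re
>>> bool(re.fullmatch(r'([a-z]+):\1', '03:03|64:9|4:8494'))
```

False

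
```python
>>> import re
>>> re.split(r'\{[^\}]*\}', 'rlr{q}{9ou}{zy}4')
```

Matches to split on: at [3:6] → '{q}'; at [6:11] → '{9ou}'; at [11:15] → '{zy}'.
`split` removes every match and returns the 4 fragments in between.

['rlr', '', '', '4']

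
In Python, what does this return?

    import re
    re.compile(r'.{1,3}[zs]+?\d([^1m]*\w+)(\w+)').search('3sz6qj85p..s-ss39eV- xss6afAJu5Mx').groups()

The match spans [0:33] → '3sz6qj85p..s-ss39eV- xss6afAJu5Mx'.
Captured: group 1 = 'qj85p..s-ss39eV- xss6afAJu5M', group 2 = 'x'.

('qj85p..s-ss39eV- xss6afAJu5M', 'x')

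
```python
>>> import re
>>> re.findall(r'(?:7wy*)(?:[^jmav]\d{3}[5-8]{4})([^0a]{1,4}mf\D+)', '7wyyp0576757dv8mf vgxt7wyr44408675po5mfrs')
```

The pattern matches the literal '7w', then zero or more of the literal 'y' (non-capturing group); then any character except [jmav], then exactly 3 of a digit, then exactly 4 of a character in [5-8] (non-capturing group); then 1 to 4 of any character except [0a], then the literal 'mf', then one or more of a non-digit (captured).
Walking the string: at [0:22] match '7wyyp0576757dv8mf vgxt', group 1 = 'dv8mf vgxt'.
With a single group, `findall` returns only what that group captured — 1 item.

['dv8mf vgxt']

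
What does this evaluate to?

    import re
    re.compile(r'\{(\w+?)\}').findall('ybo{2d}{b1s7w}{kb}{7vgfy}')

['2d', 'b1s7w', 'kb', '7vgfy']

Scanning left to right: at [3:7] match '{2d}', group 1 = '2d'; at [7:14] match '{b1s7w}', group 1 = 'b1s7w'; at [14:18] match '{kb}', group 1 = 'kb'; at [18:25] match '{7vgfy}', group 1 = '7vgfy'.
Because there's exactly one group, `findall` drops the full match and keeps group 1 from each hit.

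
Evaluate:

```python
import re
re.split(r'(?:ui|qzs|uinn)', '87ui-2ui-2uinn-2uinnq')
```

['87', '-2', '-2', 'nn-2', 'nnq']

`|` is ordered: at each position the engine commits to the first alternative that works.
Matches to split on: at [2:4] → 'ui'; at [6:8] → 'ui'; at [10:12] → 'ui'; at [16:18] → 'ui'.
Each match becomes a cut point; 5 segments remain.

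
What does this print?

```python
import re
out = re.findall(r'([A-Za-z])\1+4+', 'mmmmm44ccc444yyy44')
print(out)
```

['m', 'c', 'y']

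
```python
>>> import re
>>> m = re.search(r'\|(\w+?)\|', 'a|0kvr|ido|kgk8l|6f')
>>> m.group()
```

Unlike `match`, `search` isn't anchored — it looks for the pattern anywhere in the string.
The match spans [1:7] → '|0kvr|'.
Captured: group 1 = '0kvr'.

'|0kvr|'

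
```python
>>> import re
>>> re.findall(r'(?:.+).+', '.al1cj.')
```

The pattern matches one or more of any character (non-capturing group); then one or more of any character.
Scanning left to right: at [0:7] → '.al1cj.'.
`findall` yields the raw match text (1 of them) because the pattern has no groups.

['.al1cj.']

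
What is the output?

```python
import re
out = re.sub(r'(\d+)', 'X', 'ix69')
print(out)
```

ixX

This matches one or more of a digit (captured).
Matches: at [2:4] → '69'.
Each match is replaced by 'X'.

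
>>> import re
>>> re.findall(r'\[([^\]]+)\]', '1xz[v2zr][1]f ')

Walking the string: at [3:9] match '[v2zr]', group 1 = 'v2zr'; at [9:12] match '[1]', group 1 = '1'.
Because there's exactly one group, `findall` drops the full match and keeps group 1 from each hit.

['v2zr', '1']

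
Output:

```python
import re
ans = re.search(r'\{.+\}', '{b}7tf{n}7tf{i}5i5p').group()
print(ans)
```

{b}7tf{n}7tf{i}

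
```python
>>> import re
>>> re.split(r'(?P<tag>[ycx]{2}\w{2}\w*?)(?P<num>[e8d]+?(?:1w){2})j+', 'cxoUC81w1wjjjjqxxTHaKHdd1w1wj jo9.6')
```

The pattern matches exactly 2 of one of [ycx], then exactly 2 of a word character, then zero or more of a word character (lazy) (captured as 'tag'); then one or more of one of [e8d] (lazy), then the literal '1w' repeated 2 times (captured as 'num'); then one or more of a literal 'j'.
A `+?`/`*?`/`{m,n}?` starts at its minimum and grows only as far as needed for what follows to match.
Matches to split on: at [0:14] → 'cxoUC81w1wjjjj'; at [15:29] → 'xxTHaKHdd1w1wj'.
`re.split` interleaves the captured-group text with the surrounding fragments.

['', 'cxoUC', '81w1w', 'q', 'xxTHaKH', 'dd1w1w', ' jo9.6']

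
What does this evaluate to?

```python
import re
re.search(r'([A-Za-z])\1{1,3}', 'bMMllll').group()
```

The backreference `\1` re-matches whatever the first group consumed, character for character.
The match spans [1:3] → 'MM'.

'MM'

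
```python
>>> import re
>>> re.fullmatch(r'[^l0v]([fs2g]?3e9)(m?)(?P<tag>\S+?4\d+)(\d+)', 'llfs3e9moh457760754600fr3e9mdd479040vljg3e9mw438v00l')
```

`fullmatch` succeeds only if the pattern covers the string from start to end.
Here there's no way to consume every character, so the call returns None.

None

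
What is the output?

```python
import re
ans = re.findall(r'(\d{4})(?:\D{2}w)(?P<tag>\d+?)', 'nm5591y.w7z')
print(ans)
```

The pattern matches exactly 4 of a digit (captured); then exactly 2 of a non-digit, then a literal 'w' (non-capturing group); then one or more of a digit (lazy) (captured as 'tag').
Scanning left to right: at [2:10] match '5591y.w7', groups = ('5591', '7').
`findall` packs the 2 group values into a tuple for every match.

[('5591', '7')]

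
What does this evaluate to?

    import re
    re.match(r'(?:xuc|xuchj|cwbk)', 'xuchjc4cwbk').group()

'xuc'

`|` is ordered: at each position the engine commits to the first alternative that works.
With `match`, the pattern is implicitly anchored at the beginning.
The match spans [0:3] → 'xuc'.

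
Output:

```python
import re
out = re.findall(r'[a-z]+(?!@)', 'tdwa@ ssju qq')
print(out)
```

['tdw', 'ssju', 'qq']

`(?!…)`/`(?<!…)` only lets a position through if the neighbouring text does NOT match; no characters are consumed.
`findall` yields the raw match text (3 of them) because the pattern has no groups.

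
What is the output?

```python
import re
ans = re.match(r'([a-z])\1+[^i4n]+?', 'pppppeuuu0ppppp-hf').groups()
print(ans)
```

('p',)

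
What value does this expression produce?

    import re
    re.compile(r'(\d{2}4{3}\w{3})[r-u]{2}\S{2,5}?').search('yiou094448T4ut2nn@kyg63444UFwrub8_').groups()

('094448T4',)

This matches exactly 2 of a digit, then exactly 3 of the literal '4', then exactly 3 of a word character (captured); then exactly 2 of a character in [r-u], then 2 to 5 of a non-whitespace character (lazy).
Lazy quantifiers expand one character at a time until the remainder of the pattern can match.
Unlike `match`, `search` isn't anchored — it looks for the pattern anywhere in the string.
The match spans [4:16] → '094448T4ut2n'.
Captured: group 1 = '094448T4'.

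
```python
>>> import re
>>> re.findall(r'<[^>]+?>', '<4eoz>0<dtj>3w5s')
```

Matches: at [0:6] → '<4eoz>'; at [7:12] → '<dtj>'.
No capturing groups, so `findall` returns the 2 full match strings.

['<4eoz>', '<dtj>']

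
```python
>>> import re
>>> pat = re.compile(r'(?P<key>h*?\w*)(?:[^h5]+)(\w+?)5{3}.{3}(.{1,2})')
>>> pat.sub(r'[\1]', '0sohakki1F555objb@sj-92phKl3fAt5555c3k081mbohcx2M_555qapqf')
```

'[0sohakki1F555objb][81mbohcx2]'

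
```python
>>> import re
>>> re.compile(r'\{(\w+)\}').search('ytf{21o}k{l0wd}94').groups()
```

('21o',)

The match spans [3:8] → '{21o}'.
Captured: group 1 = '21o'.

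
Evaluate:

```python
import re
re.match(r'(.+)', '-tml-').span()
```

(0, 5)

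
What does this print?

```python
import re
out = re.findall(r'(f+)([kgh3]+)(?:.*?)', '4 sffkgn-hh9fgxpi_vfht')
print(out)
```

[('ff', 'kg'), ('f', 'g'), ('f', 'h')]

This matches one or more of a literal 'f' (captured); then one or more of one of [kgh3] (captured); then zero or more of any character (lazy) (non-capturing group).
Matches: at [3:7] match 'ffkg', groups = ('ff', 'kg'); at [12:14] match 'fg', groups = ('f', 'g'); at [19:21] match 'fh', groups = ('f', 'h').
2 groups means each result is a tuple of 2 captured strings — 3 here.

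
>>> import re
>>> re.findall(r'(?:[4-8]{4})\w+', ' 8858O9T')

The pattern matches exactly 4 of a character in [4-8] (non-capturing group); then one or more of a word character.
Matches: at [1:8] → '8858O9T'.
With no groups in the pattern, `findall` gives back each whole match — 1 here.

['8858O9T']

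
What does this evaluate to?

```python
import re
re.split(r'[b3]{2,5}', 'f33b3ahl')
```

['f', 'ahl']

This matches 2 to 5 of one of [b3].
Splitting on the pattern gives 2 pieces.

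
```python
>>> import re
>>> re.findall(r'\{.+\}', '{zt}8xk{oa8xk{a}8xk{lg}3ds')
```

No capturing groups, so `findall` returns the 1 full match string.

['{zt}8xk{oa8xk{a}8xk{lg}']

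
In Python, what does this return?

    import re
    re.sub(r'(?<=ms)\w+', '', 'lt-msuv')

'lt-ms'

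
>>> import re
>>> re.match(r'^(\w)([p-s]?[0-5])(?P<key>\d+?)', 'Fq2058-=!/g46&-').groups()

The match spans [0:4] → 'Fq20'.
Captured: group 1 = 'F', group 2 = 'q2', group 3 = '0'.

('F', 'q2', '0')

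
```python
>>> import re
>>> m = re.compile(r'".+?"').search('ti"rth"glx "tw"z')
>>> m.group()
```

'"rth"'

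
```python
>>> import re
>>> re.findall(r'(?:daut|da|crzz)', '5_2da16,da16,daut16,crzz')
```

Alternation isn't longest-match — the leftmost alternative that fits at this position is chosen.
No capturing groups, so `findall` returns the 4 full match strings.

['da', 'da', 'daut', 'crzz']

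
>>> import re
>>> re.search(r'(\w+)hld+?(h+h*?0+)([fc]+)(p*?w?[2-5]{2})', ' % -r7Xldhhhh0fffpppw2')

None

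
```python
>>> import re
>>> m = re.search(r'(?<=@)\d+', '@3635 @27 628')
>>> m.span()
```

(1, 5)

The positive lookaround only admits positions where the adjacent text matches; those characters stay outside the span.
`re.search` scans for the first position where the pattern succeeds.
The match spans [1:5] → '3635'.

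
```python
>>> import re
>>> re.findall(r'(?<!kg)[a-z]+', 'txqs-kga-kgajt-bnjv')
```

['txqs', 'kga', 'kgajt', 'bnjv']

A negative assertion filters positions out without eating any characters.
Matches: at [0:4] → 'txqs'; at [5:8] → 'kga'; at [9:14] → 'kgajt'; at [15:19] → 'bnjv'.
No capturing groups, so `findall` returns the 4 full match strings.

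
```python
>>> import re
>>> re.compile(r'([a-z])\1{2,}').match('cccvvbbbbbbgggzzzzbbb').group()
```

'ccc'

After group 1 captures some text, `\1` only succeeds where that same text appears again.
`re.match` only tries the pattern at the start of the string.
The match spans [0:3] → 'ccc'.
Captured: group 1 = 'c'.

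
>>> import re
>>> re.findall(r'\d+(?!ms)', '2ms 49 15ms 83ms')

['49', '1', '8']

The negative lookahead/lookbehind blocks any match where the forbidden context is present.
`findall` yields the raw match text (3 of them) because the pattern has no groups.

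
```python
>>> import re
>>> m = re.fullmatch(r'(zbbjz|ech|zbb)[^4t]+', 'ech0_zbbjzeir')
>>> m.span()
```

(0, 13)

For `fullmatch`, every character of the input must be accounted for by the pattern.
The match spans [0:13] → 'ech0_zbbjzeir'.
Captured: group 1 = 'ech'.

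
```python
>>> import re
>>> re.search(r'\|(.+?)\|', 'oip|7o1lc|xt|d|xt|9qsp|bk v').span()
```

Because the quantifier is non-greedy, it stops expanding at the earliest point where the rest of the pattern can succeed.
The match spans [3:10] → '|7o1lc|'.

(3, 10)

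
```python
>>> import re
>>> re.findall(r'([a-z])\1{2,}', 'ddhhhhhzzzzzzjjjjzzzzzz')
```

['h', 'z', 'j', 'z']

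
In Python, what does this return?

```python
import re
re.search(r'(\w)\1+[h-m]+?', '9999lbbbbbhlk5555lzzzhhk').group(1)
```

The match spans [0:5] → '9999l'.
Captured: group 1 = '9'.

'9'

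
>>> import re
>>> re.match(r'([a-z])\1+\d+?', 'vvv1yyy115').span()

`\1` has to match the exact text group 1 already captured.
With `match`, the pattern is implicitly anchored at the beginning.
The match spans [0:4] → 'vvv1'.
Captured: group 1 = 'v'.

(0, 4)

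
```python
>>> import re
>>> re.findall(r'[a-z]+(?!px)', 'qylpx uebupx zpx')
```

['qylpx', 'uebupx', 'zpx']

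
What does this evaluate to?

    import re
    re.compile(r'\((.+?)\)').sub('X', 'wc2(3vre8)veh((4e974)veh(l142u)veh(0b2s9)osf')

'wc2XvehXvehXvehXosf'

Lazy quantifiers expand one character at a time until the remainder of the pattern can match.
Matches: at [3:10] → '(3vre8)'; at [13:21] → '((4e974)'; at [24:31] → '(l142u)'; at [34:41] → '(0b2s9)'.
Every occurrence is swapped for 'X'.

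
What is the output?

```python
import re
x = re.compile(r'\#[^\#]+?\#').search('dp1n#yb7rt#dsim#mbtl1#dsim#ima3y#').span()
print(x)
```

`re.search` tries every starting position until one works.
The match spans [4:11] → '#yb7rt#'.

(4, 11)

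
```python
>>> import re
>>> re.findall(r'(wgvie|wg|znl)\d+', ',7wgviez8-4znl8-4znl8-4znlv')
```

Scanning left to right: at [11:15] match 'znl8', group 1 = 'znl'; at [17:21] match 'znl8', group 1 = 'znl'.
One capturing group, so `findall` returns just the captured substring from each match — 2 in all.

['znl', 'znl']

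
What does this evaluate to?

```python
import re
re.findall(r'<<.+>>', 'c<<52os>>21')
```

Walking the string: at [1:9] → '<<52os>>'.
With no groups in the pattern, `findall` gives back each whole match — 1 here.

['<<52os>>']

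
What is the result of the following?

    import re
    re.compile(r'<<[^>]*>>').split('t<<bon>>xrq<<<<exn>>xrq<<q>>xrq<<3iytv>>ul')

['t', 'xrq', 'xrq', 'xrq', 'ul']

Matches to split on: at [1:8] → '<<bon>>'; at [11:20] → '<<<<exn>>'; at [23:28] → '<<q>>'; at [31:40] → '<<3iytv>>'.
The string is cut at each match, leaving 5 pieces.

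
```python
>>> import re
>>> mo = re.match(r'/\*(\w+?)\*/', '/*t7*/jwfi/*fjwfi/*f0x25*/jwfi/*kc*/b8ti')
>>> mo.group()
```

With `match`, the pattern is implicitly anchored at the beginning.
The match spans [0:6] → '/*t7*/'.
Captured: group 1 = 't7'.

'/*t7*/'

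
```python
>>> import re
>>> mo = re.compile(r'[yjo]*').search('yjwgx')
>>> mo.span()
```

This matches zero or more of one of [yjo].
`re.search` scans for the first position where the pattern succeeds.
The match spans [0:2] → 'yj'.

(0, 2)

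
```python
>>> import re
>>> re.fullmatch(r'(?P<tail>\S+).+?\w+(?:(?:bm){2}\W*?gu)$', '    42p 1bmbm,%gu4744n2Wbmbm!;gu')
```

`re.fullmatch` is like wrapping the pattern in `^…$` (in single-line mode).
Here the pattern can't cover the whole string, so the call returns None.

None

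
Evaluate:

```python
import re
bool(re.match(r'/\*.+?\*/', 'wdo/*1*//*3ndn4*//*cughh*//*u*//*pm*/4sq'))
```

With `match`, the pattern is implicitly anchored at the beginning.
Here the string doesn't start with a match, so the call returns None, and `bool(None)` is False.

False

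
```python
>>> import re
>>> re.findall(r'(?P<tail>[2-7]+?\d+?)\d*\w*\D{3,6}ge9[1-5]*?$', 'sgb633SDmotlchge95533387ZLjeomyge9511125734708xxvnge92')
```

['63']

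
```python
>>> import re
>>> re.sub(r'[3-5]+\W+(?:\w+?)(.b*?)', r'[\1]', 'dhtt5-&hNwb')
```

'dhtt[N]wb'

Pattern: one or more of a character in [3-5], then one or more of a non-word character; then one or more of a word character (lazy) (non-capturing group); then any character, then zero or more of a literal 'b' (lazy) (captured).
Matches: at [4:9] → '5-&hN'.
The replacement refers to a captured group, so each match is rewritten using its own captured text.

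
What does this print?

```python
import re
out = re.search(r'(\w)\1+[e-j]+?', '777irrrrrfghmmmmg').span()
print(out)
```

(0, 4)

The backreference `\1` re-matches whatever the first group consumed, character for character.
`re.search` scans for the first position where the pattern succeeds.
The match spans [0:4] → '777i'.
Captured: group 1 = '7'.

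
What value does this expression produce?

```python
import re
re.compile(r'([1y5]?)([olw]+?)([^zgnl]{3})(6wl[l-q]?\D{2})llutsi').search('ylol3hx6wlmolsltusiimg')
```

None

Here nothing in the string fits, so the call returns None.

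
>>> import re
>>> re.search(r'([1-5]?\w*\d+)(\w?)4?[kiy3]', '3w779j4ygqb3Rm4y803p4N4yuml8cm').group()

'3w779j4ygqb3Rm4y803p4N4y'

Pattern: optionally a character in [1-5], then zero or more of a word character, then one or more of a digit (captured); then optionally a word character (captured); then optionally a literal '4', then one of [kiy3].
Unlike `match`, `search` isn't anchored — it looks for the pattern anywhere in the string.
The match spans [0:24] → '3w779j4ygqb3Rm4y803p4N4y'.
Captured: group 1 = '3w779j4ygqb3Rm4y803p4N4', group 2 = ''.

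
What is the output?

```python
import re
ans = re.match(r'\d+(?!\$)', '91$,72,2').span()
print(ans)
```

(0, 1)

`re.match` won't scan ahead — the pattern has to work from the very first character.
The match spans [0:1] → '9'.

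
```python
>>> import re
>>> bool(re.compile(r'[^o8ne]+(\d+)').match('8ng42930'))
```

False

With `match`, the pattern is implicitly anchored at the beginning.
Here the pattern fails at index 0, so the call returns None, and `bool(None)` is False.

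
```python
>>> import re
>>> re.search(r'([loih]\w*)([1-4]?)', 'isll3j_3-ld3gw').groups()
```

('isll3j_3', '')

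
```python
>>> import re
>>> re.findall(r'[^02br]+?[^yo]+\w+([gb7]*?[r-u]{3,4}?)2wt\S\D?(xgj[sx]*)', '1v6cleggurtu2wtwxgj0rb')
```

Multiple groups make `findall` return tuples — one 2-tuple for the one match.

[('rtu', 'xgj')]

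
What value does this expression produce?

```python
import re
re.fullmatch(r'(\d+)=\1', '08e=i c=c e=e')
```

None

`re.fullmatch` requires the pattern to consume the entire string.
Here the string isn't matched end-to-end, so the call returns None.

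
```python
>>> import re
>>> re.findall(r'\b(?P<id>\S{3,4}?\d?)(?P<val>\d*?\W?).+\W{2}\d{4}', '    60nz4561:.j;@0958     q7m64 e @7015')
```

[('60n', '')]

A `+?`/`*?`/`{m,n}?` starts at its minimum and grows only as far as needed for what follows to match.
`findall` packs the 2 group values into a tuple for every match.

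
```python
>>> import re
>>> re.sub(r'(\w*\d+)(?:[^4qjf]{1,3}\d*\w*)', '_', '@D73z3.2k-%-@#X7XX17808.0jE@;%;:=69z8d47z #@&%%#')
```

Pattern: zero or more of a word character, then one or more of a digit (captured); then 1 to 3 of any character except [4qjf], then zero or more of a digit, then zero or more of a word character (non-capturing group).
Matches: at [1:9] → 'D73z3.2k'; at [14:27] → 'X7XX17808.0jE'; at [33:43] → '69z8d47z #'.
`sub` substitutes '_' at each match site.

'@_-%-@#_@;%;:=_@&%%#'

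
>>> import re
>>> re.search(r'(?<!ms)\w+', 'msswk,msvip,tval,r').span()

(0, 5)

A negative assertion filters positions out without eating any characters.
`re.search` scans for the first position where the pattern succeeds.
The match spans [0:5] → 'msswk'.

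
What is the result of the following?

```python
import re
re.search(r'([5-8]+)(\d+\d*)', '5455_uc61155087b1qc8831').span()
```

The pattern matches one or more of a character in [5-8] (captured); then one or more of a digit, then zero or more of a digit (captured).
Unlike `match`, `search` isn't anchored — it looks for the pattern anywhere in the string.
The match spans [0:4] → '5455'.
Captured: group 1 = '5', group 2 = '455'.

(0, 4)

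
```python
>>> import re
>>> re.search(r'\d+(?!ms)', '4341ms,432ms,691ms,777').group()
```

The negative lookaround is zero-width — it rules out positions where the adjacent text would match, without consuming anything.
`re.search` scans for the first position where the pattern succeeds.
The match spans [0:3] → '434'.

'434'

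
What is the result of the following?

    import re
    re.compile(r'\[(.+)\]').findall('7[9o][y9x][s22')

['9o][y9x']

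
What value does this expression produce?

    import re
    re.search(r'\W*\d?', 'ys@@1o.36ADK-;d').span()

(0, 0)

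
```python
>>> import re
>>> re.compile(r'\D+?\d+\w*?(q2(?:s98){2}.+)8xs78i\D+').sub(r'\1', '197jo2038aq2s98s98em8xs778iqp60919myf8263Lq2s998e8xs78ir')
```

'197q2s98s98em8xs778iqp60919myf8263Lq2s998e'

The pattern matches one or more of a non-digit (lazy); then one or more of a digit, then zero or more of a word character (lazy); then the literal 'q2', then the literal 's98' repeated 2 times, then one or more of any character (captured); then the literal '8xs', then the literal '78i'; then one or more of a non-digit.
Matches: at [3:56] → 'jo2038aq2s98s98em8xs778iqp60919myf8263Lq2s998e8xs78ir'.
The replacement refers to a captured group, so each match is rewritten using its own captured text.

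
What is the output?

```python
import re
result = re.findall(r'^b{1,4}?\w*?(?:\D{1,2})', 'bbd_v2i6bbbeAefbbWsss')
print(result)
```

['bbd']

This matches anchored at the start of the string; then 1 to 4 of the literal 'b' (lazy), then zero or more of a word character (lazy); then 1 to 2 of a non-digit (non-capturing group).
The `?` after the quantifier makes it lazy — it takes as little as possible before letting the rest of the pattern try.
Scanning left to right: at [0:3] → 'bbd'.
No capturing groups, so `findall` returns the 1 full match string.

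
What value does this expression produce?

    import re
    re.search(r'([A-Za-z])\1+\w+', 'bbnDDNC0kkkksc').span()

(0, 14)

`\1` is not a pattern — it's the concrete string captured by group 1, re-applied verbatim.
`re.search` tries every starting position until one works.
The match spans [0:14] → 'bbnDDNC0kkkksc'.
Captured: group 1 = 'b'.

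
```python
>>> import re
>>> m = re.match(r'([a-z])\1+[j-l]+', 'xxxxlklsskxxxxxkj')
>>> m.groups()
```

('x',)

A backreference is literal: `\1` must see the identical characters the first group matched.
`re.match` won't scan ahead — the pattern has to work from the very first character.
The match spans [0:7] → 'xxxxlkl'.
Captured: group 1 = 'x'.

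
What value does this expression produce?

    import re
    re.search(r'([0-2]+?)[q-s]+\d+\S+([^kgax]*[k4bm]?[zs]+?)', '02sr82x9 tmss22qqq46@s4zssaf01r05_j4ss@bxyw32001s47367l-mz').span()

(0, 26)

The pattern matches one or more of a character in [0-2] (lazy) (captured); then one or more of a character in [q-s], then one or more of a digit, then one or more of a non-whitespace character; then zero or more of any character except [kgax], then optionally one of [k4bm], then one or more of one of [zs] (lazy) (captured).
`re.search` tries every starting position until one works.
The match spans [0:26] → '02sr82x9 tmss22qqq46@s4zss'.
Captured: group 1 = '02', group 2 = ' tmss22qqq46@s4zss'.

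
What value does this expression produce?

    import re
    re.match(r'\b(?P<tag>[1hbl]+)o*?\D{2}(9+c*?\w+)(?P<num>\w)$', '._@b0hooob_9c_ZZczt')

With `match`, the pattern is implicitly anchored at the beginning.
Here the pattern fails at index 0, so the call returns None.

None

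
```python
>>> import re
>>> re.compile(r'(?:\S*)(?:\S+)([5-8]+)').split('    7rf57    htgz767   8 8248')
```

The pattern matches zero or more of a non-whitespace character (non-capturing group); then one or more of a non-whitespace character (non-capturing group); then one or more of a character in [5-8] (captured).
Matches to split on: at [4:9] → '7rf57'; at [13:20] → 'htgz767'; at [25:29] → '8248'.
`re.split` interleaves the captured-group text with the surrounding fragments.

['    ', '7', '    ', '7', '   8 ', '8', '']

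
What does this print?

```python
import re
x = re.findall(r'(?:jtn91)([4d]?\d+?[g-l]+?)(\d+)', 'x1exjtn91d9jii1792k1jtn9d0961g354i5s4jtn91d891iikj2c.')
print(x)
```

The pattern matches the literal 'jtn', then the literal '91' (non-capturing group); then optionally one of [4d], then one or more of a digit (lazy), then one or more of a character in [g-l] (lazy) (captured); then one or more of a digit (captured).
2 groups means each result is a tuple of 2 captured strings — 2 here.

[('d9jii', '1792'), ('d891iikj', '2')]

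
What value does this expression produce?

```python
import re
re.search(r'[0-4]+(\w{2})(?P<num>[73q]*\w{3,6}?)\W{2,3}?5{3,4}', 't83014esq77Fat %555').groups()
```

The match spans [2:19] → '3014esq77Fat %555'.
Captured: group 1 = 'es', group 2 = 'q77Fat'.

('es', 'q77Fat')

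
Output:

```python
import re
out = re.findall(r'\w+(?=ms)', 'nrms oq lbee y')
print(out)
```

['nr']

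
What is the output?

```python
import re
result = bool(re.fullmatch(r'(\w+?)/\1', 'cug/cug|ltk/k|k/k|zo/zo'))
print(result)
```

False

A backreference is literal: `\1` must see the identical characters the first group matched.
`fullmatch` succeeds only if the pattern covers the string from start to end.
Here the pattern can't cover the whole string, so the call returns None, and `bool(None)` is False.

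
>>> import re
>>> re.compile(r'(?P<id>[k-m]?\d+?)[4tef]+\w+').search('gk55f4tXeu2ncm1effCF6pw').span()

The pattern matches optionally a character in [k-m], then one or more of a digit (lazy) (captured as 'id'); then one or more of one of [4tef]; then one or more of a word character.
`re.search` scans for the first position where the pattern succeeds.
The match spans [1:23] → 'k55f4tXeu2ncm1effCF6pw'.
Captured: group 1 = 'k55'.

(1, 23)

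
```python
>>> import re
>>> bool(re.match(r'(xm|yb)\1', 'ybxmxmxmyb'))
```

The backreference `\1` re-matches whatever the first group consumed, character for character.
`re.match` only tries the pattern at the start of the string.
Here the string doesn't start with a match, so the call returns None, and `bool(None)` is False.

False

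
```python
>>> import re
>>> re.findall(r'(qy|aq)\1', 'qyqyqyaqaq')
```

The backreference `\1` re-matches whatever the first group consumed, character for character.
`findall` collects group 1 from each match (2 total).

['qy', 'aq']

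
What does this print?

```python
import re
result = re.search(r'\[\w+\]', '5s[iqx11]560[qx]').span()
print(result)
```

`re.search` tries every starting position until one works.
The match spans [2:9] → '[iqx11]'.

(2, 9)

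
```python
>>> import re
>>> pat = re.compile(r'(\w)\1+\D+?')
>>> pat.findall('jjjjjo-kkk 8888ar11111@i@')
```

After group 1 captures some text, `\1` only succeeds where that same text appears again.
`findall` collects group 1 from each match (4 total).

['j', 'k', '8', '1']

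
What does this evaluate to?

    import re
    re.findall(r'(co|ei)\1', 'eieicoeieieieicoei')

`\1` is not a pattern — it's the concrete string captured by group 1, re-applied verbatim.
One capturing group, so `findall` returns just the captured substring from each match — 3 in all.

['ei', 'ei', 'ei']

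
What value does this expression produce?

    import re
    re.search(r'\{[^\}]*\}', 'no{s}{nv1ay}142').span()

(2, 5)

Unlike `match`, `search` isn't anchored — it looks for the pattern anywhere in the string.
The match spans [2:5] → '{s}'.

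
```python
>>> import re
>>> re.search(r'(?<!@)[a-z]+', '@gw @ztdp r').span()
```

(2, 3)

Because the assertion is negative and zero-width, positions next to the forbidden text are skipped.
`re.search` scans for the first position where the pattern succeeds.
The match spans [2:3] → 'w'.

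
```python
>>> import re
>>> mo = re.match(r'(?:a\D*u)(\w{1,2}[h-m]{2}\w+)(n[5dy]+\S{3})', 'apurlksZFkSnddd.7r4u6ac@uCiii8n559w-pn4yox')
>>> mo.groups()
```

('rlksZFkS', 'nddd.7r')

Pattern: a literal 'a', then zero or more of a non-digit, then the literal 'u' (non-capturing group); then 1 to 2 of a word character, then exactly 2 of a character in [h-m], then one or more of a word character (captured); then a literal 'n', then one or more of one of [5dy], then exactly 3 of a non-whitespace character (captured).
`re.match` only tries the pattern at the start of the string.
The match spans [0:18] → 'apurlksZFkSnddd.7r'.
Captured: group 1 = 'rlksZFkS', group 2 = 'nddd.7r'.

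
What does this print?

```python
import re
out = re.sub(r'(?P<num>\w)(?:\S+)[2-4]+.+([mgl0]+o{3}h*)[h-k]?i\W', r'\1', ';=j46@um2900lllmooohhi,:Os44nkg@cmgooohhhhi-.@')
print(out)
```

;=j.@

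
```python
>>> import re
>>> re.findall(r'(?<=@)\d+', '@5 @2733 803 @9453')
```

Because the assertion is zero-width, the text it checks is not consumed and won't appear in the result.
Walking the string: at [1:2] → '5'; at [4:8] → '2733'; at [14:18] → '9453'.
`findall` yields the raw match text (3 of them) because the pattern has no groups.

['5', '2733', '9453']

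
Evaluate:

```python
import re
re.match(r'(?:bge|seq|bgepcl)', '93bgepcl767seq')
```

None

With `match`, the pattern is implicitly anchored at the beginning.
Here position 0 doesn't satisfy it, so the call returns None.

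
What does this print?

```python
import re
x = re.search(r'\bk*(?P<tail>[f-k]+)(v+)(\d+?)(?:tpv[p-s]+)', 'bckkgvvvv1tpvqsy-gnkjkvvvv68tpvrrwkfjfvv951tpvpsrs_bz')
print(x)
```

The pattern matches a word boundary (`\b`, zero-width); then zero or more of a literal 'k'; then one or more of a character in [f-k] (captured as 'tail'); then one or more of a literal 'v' (captured); then one or more of a digit (lazy) (captured); then the literal 'tpv', then one or more of a character in [p-s] (non-capturing group).
Here nothing in the string fits, so the call returns None.

None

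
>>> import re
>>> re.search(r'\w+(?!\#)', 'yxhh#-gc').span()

The negative lookaround is zero-width — it rules out positions where the adjacent text would match, without consuming anything.
The match spans [0:3] → 'yxh'.

(0, 3)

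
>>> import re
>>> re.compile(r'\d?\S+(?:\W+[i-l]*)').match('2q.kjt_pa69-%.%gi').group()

This matches optionally a digit, then one or more of a non-whitespace character; then one or more of a non-word character, then zero or more of a character in [i-l] (non-capturing group).
`re.match` won't scan ahead — the pattern has to work from the very first character.
The match spans [0:15] → '2q.kjt_pa69-%.%'.

'2q.kjt_pa69-%.%'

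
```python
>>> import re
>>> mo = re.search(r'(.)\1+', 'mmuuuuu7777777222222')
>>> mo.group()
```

After group 1 captures some text, `\1` only succeeds where that same text appears again.
Unlike `match`, `search` isn't anchored — it looks for the pattern anywhere in the string.
The match spans [0:2] → 'mm'.
Captured: group 1 = 'm'.

'mm'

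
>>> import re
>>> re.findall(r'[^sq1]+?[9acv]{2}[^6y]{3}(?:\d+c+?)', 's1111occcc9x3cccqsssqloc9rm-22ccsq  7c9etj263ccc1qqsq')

['occcc9x3c', 'loc9rm-22c', '  7c9etj263c']

Pattern: one or more of any character except [sq1] (lazy); then exactly 2 of one of [9acv], then exactly 3 of any character except [6y]; then one or more of a digit, then one or more of a literal 'c' (lazy) (non-capturing group).
A `+?`/`*?`/`{m,n}?` starts at its minimum and grows only as far as needed for what follows to match.
Scanning left to right: at [5:14] → 'occcc9x3c'; at [21:31] → 'loc9rm-22c'; at [34:46] → '  7c9etj263c'.
With no groups in the pattern, `findall` gives back each whole match — 3 here.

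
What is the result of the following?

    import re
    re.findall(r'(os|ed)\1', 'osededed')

After group 1 captures some text, `\1` only succeeds where that same text appears again.
Matches: at [2:6] match 'eded', group 1 = 'ed'.
Because there's exactly one group, `findall` drops the full match and keeps group 1 from the one hit.

['ed']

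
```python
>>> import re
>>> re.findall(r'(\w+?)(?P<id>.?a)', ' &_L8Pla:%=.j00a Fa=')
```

Lazy quantifiers expand one character at a time until the remainder of the pattern can match.
2 groups means each result is a tuple of 2 captured strings — 3 here.

[('_L8P', 'la'), ('j0', '0a'), ('F', 'a')]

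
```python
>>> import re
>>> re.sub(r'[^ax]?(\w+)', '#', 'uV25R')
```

'#'

Pattern: optionally any character except [ax]; then one or more of a word character (captured).
Matches: at [0:5] → 'uV25R'.
Every occurrence is swapped for '#'.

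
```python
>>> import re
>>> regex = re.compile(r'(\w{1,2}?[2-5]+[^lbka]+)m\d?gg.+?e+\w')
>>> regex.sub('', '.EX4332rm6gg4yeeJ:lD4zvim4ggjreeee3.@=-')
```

The pattern matches 1 to 2 of a word character (lazy), then one or more of a character in [2-5], then one or more of any character except [lbka] (captured); then the literal 'm', then optionally a digit, then the literal 'gg'; then one or more of any character (lazy), then one or more of a literal 'e', then a word character.
Each match is replaced by ''.

'.:.@=-'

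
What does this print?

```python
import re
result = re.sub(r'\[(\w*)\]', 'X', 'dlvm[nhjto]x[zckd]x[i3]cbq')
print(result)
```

Matches: at [4:11] → '[nhjto]'; at [12:18] → '[zckd]'; at [19:23] → '[i3]'.
Each match is replaced by 'X'.

dlvmXxXxXcbq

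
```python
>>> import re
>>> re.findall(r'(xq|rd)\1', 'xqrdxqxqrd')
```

`\1` has to match the exact text group 1 already captured.
Matches: at [4:8] match 'xqxq', group 1 = 'xq'.
One capturing group, so `findall` returns just the captured substring from the one match — 1 in all.

['xq']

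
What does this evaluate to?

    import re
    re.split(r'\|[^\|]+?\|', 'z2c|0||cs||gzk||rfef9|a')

['z2c', '', '', '', 'a']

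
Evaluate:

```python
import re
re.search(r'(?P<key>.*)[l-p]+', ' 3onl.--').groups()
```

(' 3on',)

This matches zero or more of any character (captured as 'key'); then one or more of a character in [l-p].
`re.search` tries every starting position until one works.
The match spans [0:5] → ' 3onl'.
Captured: group 1 = ' 3on'.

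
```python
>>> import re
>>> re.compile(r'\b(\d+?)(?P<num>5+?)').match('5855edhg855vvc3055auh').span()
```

With `match`, the pattern is implicitly anchored at the beginning.
The match spans [0:3] → '585'.

(0, 3)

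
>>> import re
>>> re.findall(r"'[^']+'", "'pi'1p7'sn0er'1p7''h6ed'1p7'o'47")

Walking the string: at [0:4] → "'pi'"; at [7:14] → "'sn0er'"; at [18:24] → "'h6ed'"; at [27:30] → "'o'".
No capturing groups, so `findall` returns the 4 full match strings.

["'pi'", "'sn0er'", "'h6ed'", "'o'"]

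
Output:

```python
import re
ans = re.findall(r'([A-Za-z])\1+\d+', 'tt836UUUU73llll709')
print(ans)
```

A backreference is literal: `\1` must see the identical characters the first group matched.
Matches: at [0:5] match 'tt836', group 1 = 't'; at [5:11] match 'UUUU73', group 1 = 'U'; at [11:18] match 'llll709', group 1 = 'l'.
`findall` collects group 1 from each match (3 total).

['t', 'U', 'l']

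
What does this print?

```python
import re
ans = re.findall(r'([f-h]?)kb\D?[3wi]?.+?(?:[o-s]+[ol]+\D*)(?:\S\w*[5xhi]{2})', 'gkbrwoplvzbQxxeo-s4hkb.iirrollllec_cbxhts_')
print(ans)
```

['g', 'h']

This matches optionally a character in [f-h] (captured); then the literal 'kb', then optionally a non-digit, then optionally one of [3wi]; then one or more of any character (lazy); then one or more of a character in [o-s], then one or more of one of [ol], then zero or more of a non-digit (non-capturing group); then a non-whitespace character, then zero or more of a word character, then exactly 2 of one of [5xhi] (non-capturing group).
Scanning left to right: at [0:14] match 'gkbrwoplvzbQxx', group 1 = 'g'; at [19:39] match 'hkb.iirrollllec_cbxh', group 1 = 'h'.
One capturing group, so `findall` returns just the captured substring from each match — 2 in all.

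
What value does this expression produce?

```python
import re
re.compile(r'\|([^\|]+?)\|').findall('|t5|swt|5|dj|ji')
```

['t5', '5']

Scanning left to right: at [0:4] match '|t5|', group 1 = 't5'; at [7:10] match '|5|', group 1 = '5'.
With a single group, `findall` returns only what that group captured — 2 items.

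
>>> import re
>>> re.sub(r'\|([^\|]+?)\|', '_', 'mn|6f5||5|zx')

'mn__zx'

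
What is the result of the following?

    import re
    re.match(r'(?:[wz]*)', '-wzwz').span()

(0, 0)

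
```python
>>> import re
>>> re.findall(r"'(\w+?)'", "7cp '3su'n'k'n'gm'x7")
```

Walking the string: at [4:9] match "'3su'", group 1 = '3su'; at [10:13] match "'k'", group 1 = 'k'; at [14:18] match "'gm'", group 1 = 'gm'.
With a single group, `findall` returns only what that group captured — 3 items.

['3su', 'k', 'gm']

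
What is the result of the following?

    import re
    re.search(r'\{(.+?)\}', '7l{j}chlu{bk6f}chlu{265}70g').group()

A `+?`/`*?`/`{m,n}?` starts at its minimum and grows only as far as needed for what follows to match.
The match spans [2:5] → '{j}'.

'{j}'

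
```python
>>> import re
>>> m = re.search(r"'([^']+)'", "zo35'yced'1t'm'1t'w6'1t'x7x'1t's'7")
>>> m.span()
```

(4, 10)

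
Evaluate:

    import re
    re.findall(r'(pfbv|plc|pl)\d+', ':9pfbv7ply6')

`findall` collects group 1 from the one match (1 total).

['pfbv']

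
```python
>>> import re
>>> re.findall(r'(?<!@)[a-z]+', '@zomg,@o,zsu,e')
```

['omg', 'zsu', 'e']

A negative assertion filters positions out without eating any characters.
Since nothing is captured, `findall` lists the 3 matched substrings directly.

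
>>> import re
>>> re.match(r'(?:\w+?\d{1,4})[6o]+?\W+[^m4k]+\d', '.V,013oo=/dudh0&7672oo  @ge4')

None

With `match`, the pattern is implicitly anchored at the beginning.
Here the string doesn't start with a match, so the call returns None.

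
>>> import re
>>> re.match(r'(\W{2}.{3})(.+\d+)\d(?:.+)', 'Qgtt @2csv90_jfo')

Pattern: exactly 2 of a non-word character, then exactly 3 of any character (captured); then one or more of any character, then one or more of a digit (captured); then a digit; then one or more of any character (non-capturing group).
`match` is anchored at position 0; if the pattern doesn't fit there, it returns None.
Here the pattern fails at index 0, so the call returns None.

None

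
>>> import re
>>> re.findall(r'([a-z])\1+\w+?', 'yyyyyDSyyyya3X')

['y', 'y']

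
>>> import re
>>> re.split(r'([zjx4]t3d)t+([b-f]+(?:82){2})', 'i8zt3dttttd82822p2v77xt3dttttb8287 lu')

['i8', 'zt3d', 'd8282', '2p2v77xt3dttttb8287 lu']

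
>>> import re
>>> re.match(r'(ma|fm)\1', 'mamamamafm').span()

(0, 4)

The backreference `\1` re-matches whatever the first group consumed, character for character.
`re.match` won't scan ahead — the pattern has to work from the very first character.
The match spans [0:4] → 'mama'.
Captured: group 1 = 'ma'.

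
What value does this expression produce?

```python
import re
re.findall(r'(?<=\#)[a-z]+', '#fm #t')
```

The lookaround is zero-width — it requires the adjacent text to match without consuming it, so the asserted text isn't part of the match.
Walking the string: at [1:3] → 'fm'; at [5:6] → 't'.
With no groups in the pattern, `findall` gives back each whole match — 2 here.

['fm', 't']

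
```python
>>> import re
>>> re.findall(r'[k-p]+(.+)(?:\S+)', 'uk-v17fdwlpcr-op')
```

With a single group, `findall` returns only what that group captured — 1 item.

['-v17fdwlpcr-o']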